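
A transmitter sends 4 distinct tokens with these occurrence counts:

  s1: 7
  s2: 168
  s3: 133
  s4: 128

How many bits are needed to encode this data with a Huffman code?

839

Merge the two smallest weights repeatedly:
s1(7) + s4(128) → 135
s3(133) + 135 → 268
s2(168) + 268 → 436
The encoded length is the sum of every internal node's weight: 135 + 268 + 436 = 839 bits.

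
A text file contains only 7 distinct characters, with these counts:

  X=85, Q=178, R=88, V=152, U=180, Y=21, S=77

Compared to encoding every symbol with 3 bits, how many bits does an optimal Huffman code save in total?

Fixed-length: 3 bits × 781 symbols = 2343 bits.
Huffman merges:
combine Y(21), S(77) → 98
combine X(85), R(88) → 173
combine 98, V(152) → 250
combine 173, Q(178) → 351
combine U(180), 250 → 430
combine 351, 430 → 781
Huffman total = 98 + 173 + 250 + 351 + 430 + 781 = 2083 bits.
Saving = 2343 − 2083 = 260 bits.

260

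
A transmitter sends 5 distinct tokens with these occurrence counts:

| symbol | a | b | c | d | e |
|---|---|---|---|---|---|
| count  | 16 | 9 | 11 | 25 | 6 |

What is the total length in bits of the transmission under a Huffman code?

149

Merge the two smallest weights repeatedly:
merge e(6) and b(9): 15
merge c(11) and 15: 26
merge a(16) and d(25): 41
merge 26 and 41: 67
The encoded length is the sum of every internal node's weight: 15 + 26 + 41 + 67 = 149 bits.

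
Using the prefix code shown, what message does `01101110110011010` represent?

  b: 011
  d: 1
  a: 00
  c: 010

Read left to right; each codeword is recognised as soon as it completes (prefix code):
  011→b | 011→b | 1→d | 011→b | 00→a | 1→d | 1→d | 010→c
Decoded message: bbdbaddc

bbdbaddc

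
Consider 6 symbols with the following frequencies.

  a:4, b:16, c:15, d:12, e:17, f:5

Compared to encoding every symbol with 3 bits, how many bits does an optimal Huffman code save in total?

39

Fixed-length: 3 bits × 69 symbols = 207 bits.
Huffman merges:
combine a(4), f(5) → 9
combine 9, d(12) → 21
combine c(15), b(16) → 31
combine e(17), 21 → 38
combine 31, 38 → 69
Huffman total = 9 + 21 + 31 + 38 + 69 = 168 bits.
Saving = 207 − 168 = 39 bits.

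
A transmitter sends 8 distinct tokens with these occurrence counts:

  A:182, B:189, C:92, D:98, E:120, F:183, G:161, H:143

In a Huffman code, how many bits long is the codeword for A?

Repeatedly merge the two smallest:
merge C(92) and D(98): 190
merge E(120) and H(143): 263
merge G(161) and A(182): 343
merge F(183) and B(189): 372
merge 190 and 263: 453
merge 343 and 372: 715
merge 453 and 715: 1168
The subtree containing A is merged 3 times, so code length = 3.

3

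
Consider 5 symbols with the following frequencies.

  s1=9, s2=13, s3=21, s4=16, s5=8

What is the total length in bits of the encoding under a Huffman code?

151

Merge the two smallest weights repeatedly:
s5(8) + s1(9) → 17
s2(13) + s4(16) → 29
17 + s3(21) → 38
29 + 38 → 67
The encoded length is the sum of every internal node's weight: 17 + 29 + 38 + 67 = 151 bits.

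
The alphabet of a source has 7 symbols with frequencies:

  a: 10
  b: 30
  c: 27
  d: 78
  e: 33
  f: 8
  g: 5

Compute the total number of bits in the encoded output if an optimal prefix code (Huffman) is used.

453

Merge the two smallest weights repeatedly:
merge g(5) and f(8): 13
merge a(10) and 13: 23
merge 23 and c(27): 50
merge b(30) and e(33): 63
merge 50 and 63: 113
merge d(78) and 113: 191
Total encoded bits = sum of merged weights = 13 + 23 + 50 + 63 + 113 + 191 = 453.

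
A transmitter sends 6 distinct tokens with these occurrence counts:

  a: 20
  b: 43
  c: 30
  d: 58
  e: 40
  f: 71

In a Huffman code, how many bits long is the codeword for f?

Huffman merges, smallest pair first:
a(20) + c(30) → 50
e(40) + b(43) → 83
50 + d(58) → 108
f(71) + 83 → 154
108 + 154 → 262
The subtree containing f is merged 2 times, so code length = 2.

2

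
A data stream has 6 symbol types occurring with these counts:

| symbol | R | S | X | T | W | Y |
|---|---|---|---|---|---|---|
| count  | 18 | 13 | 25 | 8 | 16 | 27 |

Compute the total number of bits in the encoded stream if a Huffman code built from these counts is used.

Merge the two smallest weights repeatedly:
combine T(8), S(13) → 21
combine W(16), R(18) → 34
combine 21, X(25) → 46
combine Y(27), 34 → 61
combine 46, 61 → 107
Total encoded bits = sum of merged weights = 21 + 34 + 46 + 61 + 107 = 269.

269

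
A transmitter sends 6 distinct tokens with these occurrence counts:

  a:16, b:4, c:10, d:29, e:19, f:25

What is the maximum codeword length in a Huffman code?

4

Merge the two lowest-weight nodes at each step:
b(4) + c(10) → 14
14 + a(16) → 30
e(19) + f(25) → 44
d(29) + 30 → 59
44 + 59 → 103
The first pair merged (b, c) ends up deepest, at depth 4.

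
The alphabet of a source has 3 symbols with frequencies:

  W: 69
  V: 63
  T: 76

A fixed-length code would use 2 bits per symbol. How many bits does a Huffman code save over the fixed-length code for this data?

Fixed-length: 2 bits × 208 symbols = 416 bits.
Huffman merges:
V(63) + W(69) → 132
T(76) + 132 → 208
Huffman total = 132 + 208 = 340 bits.
Saving = 416 − 340 = 76 bits.

76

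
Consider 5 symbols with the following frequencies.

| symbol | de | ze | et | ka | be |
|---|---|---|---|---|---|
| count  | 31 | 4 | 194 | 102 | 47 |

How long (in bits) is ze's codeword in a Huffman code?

Build the tree from the bottom:
ze(4) + de(31) → 35
35 + be(47) → 82
82 + ka(102) → 184
184 + et(194) → 378
The subtree containing ze is merged 4 times, so code length = 4.

4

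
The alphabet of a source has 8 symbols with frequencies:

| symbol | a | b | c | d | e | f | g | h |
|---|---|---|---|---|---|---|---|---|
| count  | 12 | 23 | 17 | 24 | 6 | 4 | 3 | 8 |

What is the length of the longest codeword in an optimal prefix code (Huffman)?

5

Merge the two lowest-weight nodes at each step:
merge g(3) and f(4): 7
merge e(6) and 7: 13
merge h(8) and a(12): 20
merge 13 and c(17): 30
merge 20 and b(23): 43
merge d(24) and 30: 54
merge 43 and 54: 97
The rarest symbols sit at the bottom; the longest codeword is 5 bits.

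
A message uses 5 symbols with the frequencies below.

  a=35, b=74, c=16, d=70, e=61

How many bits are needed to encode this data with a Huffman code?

563

Build the Huffman tree bottom-up:
combine c(16), a(35) → 51
combine 51, e(61) → 112
combine d(70), b(74) → 144
combine 112, 144 → 256
The encoded length is the sum of every internal node's weight: 51 + 112 + 144 + 256 = 563 bits.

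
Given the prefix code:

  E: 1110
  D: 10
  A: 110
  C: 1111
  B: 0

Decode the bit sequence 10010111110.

Read left to right; each codeword is recognised as soon as it completes (prefix code):
  10→D | 0→B | 10→D | 1111→C | 10→D
Decoded message: DBDCD

DBDCD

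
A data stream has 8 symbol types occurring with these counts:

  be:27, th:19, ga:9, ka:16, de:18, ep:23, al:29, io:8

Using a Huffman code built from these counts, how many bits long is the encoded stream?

Greedily combine the two least-frequent nodes:
combine io(8), ga(9) → 17
combine ka(16), 17 → 33
combine de(18), th(19) → 37
combine ep(23), be(27) → 50
combine al(29), 33 → 62
combine 37, 50 → 87
combine 62, 87 → 149
Total encoded bits = sum of merged weights = 17 + 33 + 37 + 50 + 62 + 87 + 149 = 435.

435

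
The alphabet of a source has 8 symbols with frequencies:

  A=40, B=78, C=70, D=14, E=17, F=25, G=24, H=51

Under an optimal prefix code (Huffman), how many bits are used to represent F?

Repeatedly merge the two smallest:
D(14) + E(17) → 31
G(24) + F(25) → 49
31 + A(40) → 71
49 + H(51) → 100
C(70) + 71 → 141
B(78) + 100 → 178
141 + 178 → 319
The subtree containing F is merged 4 times, so code length = 4.

4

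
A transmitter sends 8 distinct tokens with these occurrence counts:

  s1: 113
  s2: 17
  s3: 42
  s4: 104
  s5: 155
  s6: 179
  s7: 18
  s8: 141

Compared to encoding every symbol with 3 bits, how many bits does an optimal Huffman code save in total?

222

Fixed-length: 3 bits × 769 symbols = 2307 bits.
Huffman merges:
s2(17) + s7(18) → 35
35 + s3(42) → 77
77 + s4(104) → 181
s1(113) + s8(141) → 254
s5(155) + s6(179) → 334
181 + 254 → 435
334 + 435 → 769
Huffman total = 35 + 77 + 181 + 254 + 334 + 435 + 769 = 2085 bits.
Saving = 2307 − 2085 = 222 bits.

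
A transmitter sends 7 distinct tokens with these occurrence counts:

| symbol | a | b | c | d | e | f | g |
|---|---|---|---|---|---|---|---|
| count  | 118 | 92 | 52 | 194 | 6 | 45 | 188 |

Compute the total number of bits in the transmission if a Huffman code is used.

Merge the two smallest weights repeatedly:
e(6) + f(45) → 51
51 + c(52) → 103
b(92) + 103 → 195
a(118) + g(188) → 306
d(194) + 195 → 389
306 + 389 → 695
Total encoded bits = sum of merged weights = 51 + 103 + 195 + 306 + 389 + 695 = 1739.

1739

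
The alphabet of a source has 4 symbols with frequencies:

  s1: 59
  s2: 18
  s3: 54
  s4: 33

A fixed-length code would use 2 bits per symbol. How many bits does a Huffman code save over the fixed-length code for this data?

8

Fixed-length: 2 bits × 164 symbols = 328 bits.
Huffman merges:
merge s2(18) and s4(33): 51
merge 51 and s3(54): 105
merge s1(59) and 105: 164
Huffman total = 51 + 105 + 164 = 320 bits.
Saving = 328 − 320 = 8 bits.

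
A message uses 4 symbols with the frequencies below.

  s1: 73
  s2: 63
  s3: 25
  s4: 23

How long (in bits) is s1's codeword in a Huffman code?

1

Repeatedly merge the two smallest:
merge s4(23) and s3(25): 48
merge 48 and s2(63): 111
merge s1(73) and 111: 184
s1 is merged only at the final step, so code length = 1.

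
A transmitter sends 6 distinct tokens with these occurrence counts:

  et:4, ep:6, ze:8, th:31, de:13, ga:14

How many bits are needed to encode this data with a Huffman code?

Greedily combine the two least-frequent nodes:
combine et(4), ep(6) → 10
combine ze(8), 10 → 18
combine de(13), ga(14) → 27
combine 18, 27 → 45
combine th(31), 45 → 76
Total encoded bits = sum of merged weights = 10 + 18 + 27 + 45 + 76 = 176.

176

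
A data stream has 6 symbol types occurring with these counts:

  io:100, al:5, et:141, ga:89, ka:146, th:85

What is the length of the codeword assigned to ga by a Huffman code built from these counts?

3

Repeatedly merge the two smallest:
merge al(5) and th(85): 90
merge ga(89) and 90: 179
merge io(100) and et(141): 241
merge ka(146) and 179: 325
merge 241 and 325: 566
The subtree containing ga is merged 3 times, so code length = 3.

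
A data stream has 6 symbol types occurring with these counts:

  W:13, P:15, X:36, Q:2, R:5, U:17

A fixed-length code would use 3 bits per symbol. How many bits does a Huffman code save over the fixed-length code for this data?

65

Fixed-length: 3 bits × 88 symbols = 264 bits.
Huffman merges:
Q(2) + R(5) → 7
7 + W(13) → 20
P(15) + U(17) → 32
20 + 32 → 52
X(36) + 52 → 88
Huffman total = 7 + 20 + 32 + 52 + 88 = 199 bits.
Saving = 264 − 199 = 65 bits.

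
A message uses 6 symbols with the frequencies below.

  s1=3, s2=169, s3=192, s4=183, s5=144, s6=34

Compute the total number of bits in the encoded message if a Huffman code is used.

1668

Build the Huffman tree bottom-up:
merge s1(3) and s6(34): 37
merge 37 and s5(144): 181
merge s2(169) and 181: 350
merge s4(183) and s3(192): 375
merge 350 and 375: 725
Total encoded bits = sum of merged weights = 37 + 181 + 350 + 375 + 725 = 1668.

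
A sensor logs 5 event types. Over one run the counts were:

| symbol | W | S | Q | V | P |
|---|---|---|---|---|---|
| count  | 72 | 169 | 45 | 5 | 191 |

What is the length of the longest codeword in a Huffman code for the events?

Merge the two lowest-weight nodes at each step:
combine V(5), Q(45) → 50
combine 50, W(72) → 122
combine 122, S(169) → 291
combine P(191), 291 → 482
The first pair merged (V, Q) ends up deepest, at depth 4.

4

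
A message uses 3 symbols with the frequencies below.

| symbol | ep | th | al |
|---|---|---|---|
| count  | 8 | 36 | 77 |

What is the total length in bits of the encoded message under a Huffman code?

165

Greedily combine the two least-frequent nodes:
merge ep(8) and th(36): 44
merge 44 and al(77): 121
The encoded length is the sum of every internal node's weight: 44 + 121 = 165 bits.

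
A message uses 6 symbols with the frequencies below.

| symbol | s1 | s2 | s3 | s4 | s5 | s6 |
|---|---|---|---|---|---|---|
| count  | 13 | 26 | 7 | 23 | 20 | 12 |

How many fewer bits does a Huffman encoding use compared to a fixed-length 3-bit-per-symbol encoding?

Fixed-length: 3 bits × 101 symbols = 303 bits.
Huffman merges:
s3(7) + s6(12) → 19
s1(13) + 19 → 32
s5(20) + s4(23) → 43
s2(26) + 32 → 58
43 + 58 → 101
Huffman total = 19 + 32 + 43 + 58 + 101 = 253 bits.
Saving = 303 − 253 = 50 bits.

50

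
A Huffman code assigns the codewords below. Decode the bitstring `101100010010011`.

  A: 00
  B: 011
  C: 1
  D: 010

CBADDB

Read left to right; each codeword is recognised as soon as it completes (prefix code):
  1→C | 011→B | 00→A | 010→D | 010→D | 011→B
Decoded message: CBADDB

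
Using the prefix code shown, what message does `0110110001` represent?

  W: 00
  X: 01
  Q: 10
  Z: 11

Read left to right; each codeword is recognised as soon as it completes (prefix code):
  01→X | 10→Q | 11→Z | 00→W | 01→X
Decoded message: XQZWX

XQZWX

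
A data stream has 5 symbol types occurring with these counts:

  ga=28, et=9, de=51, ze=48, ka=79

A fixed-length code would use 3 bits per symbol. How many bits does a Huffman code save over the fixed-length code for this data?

178

Fixed-length: 3 bits × 215 symbols = 645 bits.
Huffman merges:
combine et(9), ga(28) → 37
combine 37, ze(48) → 85
combine de(51), ka(79) → 130
combine 85, 130 → 215
Huffman total = 37 + 85 + 130 + 215 = 467 bits.
Saving = 645 − 467 = 178 bits.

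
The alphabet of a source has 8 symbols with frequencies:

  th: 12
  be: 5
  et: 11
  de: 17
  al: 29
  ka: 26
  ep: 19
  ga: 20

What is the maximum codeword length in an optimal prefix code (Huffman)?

Merge the two lowest-weight nodes at each step:
combine be(5), et(11) → 16
combine th(12), 16 → 28
combine de(17), ep(19) → 36
combine ga(20), ka(26) → 46
combine 28, al(29) → 57
combine 36, 46 → 82
combine 57, 82 → 139
The rarest symbols sit at the bottom; the longest codeword is 4 bits.

4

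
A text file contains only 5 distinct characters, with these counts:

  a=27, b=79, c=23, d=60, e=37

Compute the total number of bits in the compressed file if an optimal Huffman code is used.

502

Build the Huffman tree bottom-up:
combine c(23), a(27) → 50
combine e(37), 50 → 87
combine d(60), b(79) → 139
combine 87, 139 → 226
The encoded length is the sum of every internal node's weight: 50 + 87 + 139 + 226 = 502 bits.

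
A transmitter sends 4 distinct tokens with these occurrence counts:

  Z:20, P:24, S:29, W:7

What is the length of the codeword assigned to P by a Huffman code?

2

Repeatedly merge the two smallest:
W(7) + Z(20) → 27
P(24) + 27 → 51
S(29) + 51 → 80
P sits 2 levels below the root, so its codeword is 2 bits.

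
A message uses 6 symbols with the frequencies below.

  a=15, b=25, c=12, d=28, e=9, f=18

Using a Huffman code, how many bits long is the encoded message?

268

Build the Huffman tree bottom-up:
e(9) + c(12) → 21
a(15) + f(18) → 33
21 + b(25) → 46
d(28) + 33 → 61
46 + 61 → 107
Total encoded bits = sum of merged weights = 21 + 33 + 46 + 61 + 107 = 268.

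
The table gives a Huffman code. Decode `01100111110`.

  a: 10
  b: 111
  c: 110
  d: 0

Read left to right; each codeword is recognised as soon as it completes (prefix code):
  0→d | 110→c | 0→d | 111→b | 110→c
Decoded message: dcdbc

dcdbc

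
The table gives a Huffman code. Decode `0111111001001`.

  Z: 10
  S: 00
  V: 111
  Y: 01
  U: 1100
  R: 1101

Read left to right; each codeword is recognised as soon as it completes (prefix code):
  01→Y | 111→V | 1100→U | 10→Z | 01→Y
Decoded message: YVUZY

YVUZY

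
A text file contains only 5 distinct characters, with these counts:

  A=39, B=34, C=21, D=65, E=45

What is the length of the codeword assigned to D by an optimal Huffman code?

Huffman merges, smallest pair first:
combine C(21), B(34) → 55
combine A(39), E(45) → 84
combine 55, D(65) → 120
combine 84, 120 → 204
The subtree containing D is merged 2 times, so code length = 2.

2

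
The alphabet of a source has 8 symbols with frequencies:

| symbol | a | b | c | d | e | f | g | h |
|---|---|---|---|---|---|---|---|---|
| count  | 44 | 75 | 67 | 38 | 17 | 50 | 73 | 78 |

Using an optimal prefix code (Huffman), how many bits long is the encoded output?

1303

Merge the two smallest weights repeatedly:
e(17) + d(38) → 55
a(44) + f(50) → 94
55 + c(67) → 122
g(73) + b(75) → 148
h(78) + 94 → 172
122 + 148 → 270
172 + 270 → 442
Total encoded bits = sum of merged weights = 55 + 94 + 122 + 148 + 172 + 270 + 442 = 1303.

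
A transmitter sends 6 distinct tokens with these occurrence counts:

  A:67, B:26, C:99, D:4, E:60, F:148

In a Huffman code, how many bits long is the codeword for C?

Repeatedly merge the two smallest:
merge D(4) and B(26): 30
merge 30 and E(60): 90
merge A(67) and 90: 157
merge C(99) and F(148): 247
merge 157 and 247: 404
C sits 2 levels below the root, so its codeword is 2 bits.

2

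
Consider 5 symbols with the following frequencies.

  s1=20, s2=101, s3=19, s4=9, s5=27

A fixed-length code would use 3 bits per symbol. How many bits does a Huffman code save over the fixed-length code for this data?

202

Fixed-length: 3 bits × 176 symbols = 528 bits.
Huffman merges:
merge s4(9) and s3(19): 28
merge s1(20) and s5(27): 47
merge 28 and 47: 75
merge 75 and s2(101): 176
Huffman total = 28 + 47 + 75 + 176 = 326 bits.
Saving = 528 − 326 = 202 bits.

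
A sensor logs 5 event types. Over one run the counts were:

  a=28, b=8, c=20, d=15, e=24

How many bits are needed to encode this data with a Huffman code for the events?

213

Greedily combine the two least-frequent nodes:
combine b(8), d(15) → 23
combine c(20), 23 → 43
combine e(24), a(28) → 52
combine 43, 52 → 95
Each symbol's bit-cost is frequency × depth; summing gives 213 bits (equivalently 23 + 43 + 52 + 95).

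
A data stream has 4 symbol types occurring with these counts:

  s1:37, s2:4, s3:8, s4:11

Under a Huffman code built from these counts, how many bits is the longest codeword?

3

Merge the two lowest-weight nodes at each step:
merge s2(4) and s3(8): 12
merge s4(11) and 12: 23
merge 23 and s1(37): 60
The rarest symbols sit at the bottom; the longest codeword is 3 bits.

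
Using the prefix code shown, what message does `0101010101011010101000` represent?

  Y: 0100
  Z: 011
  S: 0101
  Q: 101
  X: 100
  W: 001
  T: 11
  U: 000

SSSQSU

Read left to right; each codeword is recognised as soon as it completes (prefix code):
  0101→S | 0101→S | 0101→S | 101→Q | 0101→S | 000→U
Decoded message: SSSQSU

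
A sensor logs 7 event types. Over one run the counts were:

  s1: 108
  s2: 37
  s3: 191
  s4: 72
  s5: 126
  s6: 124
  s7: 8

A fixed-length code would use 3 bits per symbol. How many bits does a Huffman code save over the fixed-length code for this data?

Fixed-length: 3 bits × 666 symbols = 1998 bits.
Huffman merges:
s7(8) + s2(37) → 45
45 + s4(72) → 117
s1(108) + 117 → 225
s6(124) + s5(126) → 250
s3(191) + 225 → 416
250 + 416 → 666
Huffman total = 45 + 117 + 225 + 250 + 416 + 666 = 1719 bits.
Saving = 1998 − 1719 = 279 bits.

279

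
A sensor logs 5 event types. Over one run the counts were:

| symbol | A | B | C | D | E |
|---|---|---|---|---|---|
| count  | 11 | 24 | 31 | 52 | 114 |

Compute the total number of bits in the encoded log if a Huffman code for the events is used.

Merge the two smallest weights repeatedly:
combine A(11), B(24) → 35
combine C(31), 35 → 66
combine D(52), 66 → 118
combine E(114), 118 → 232
Total encoded bits = sum of merged weights = 35 + 66 + 118 + 232 = 451.

451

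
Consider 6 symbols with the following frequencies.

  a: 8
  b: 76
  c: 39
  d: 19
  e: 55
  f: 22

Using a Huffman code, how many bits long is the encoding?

Build the Huffman tree bottom-up:
combine a(8), d(19) → 27
combine f(22), 27 → 49
combine c(39), 49 → 88
combine e(55), b(76) → 131
combine 88, 131 → 219
The encoded length is the sum of every internal node's weight: 27 + 49 + 88 + 131 + 219 = 514 bits.

514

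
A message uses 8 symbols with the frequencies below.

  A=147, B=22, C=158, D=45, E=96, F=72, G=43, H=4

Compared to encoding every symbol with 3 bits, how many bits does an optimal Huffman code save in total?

Fixed-length: 3 bits × 587 symbols = 1761 bits.
Huffman merges:
H(4) + B(22) → 26
26 + G(43) → 69
D(45) + 69 → 114
F(72) + E(96) → 168
114 + A(147) → 261
C(158) + 168 → 326
261 + 326 → 587
Huffman total = 26 + 69 + 114 + 168 + 261 + 326 + 587 = 1551 bits.
Saving = 1761 − 1551 = 210 bits.

210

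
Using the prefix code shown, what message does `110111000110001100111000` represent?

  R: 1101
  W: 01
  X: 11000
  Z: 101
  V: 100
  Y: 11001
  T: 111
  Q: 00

RXXYX

Read left to right; each codeword is recognised as soon as it completes (prefix code):
  1101→R | 11000→X | 11000→X | 11001→Y | 11000→X
Decoded message: RXXYX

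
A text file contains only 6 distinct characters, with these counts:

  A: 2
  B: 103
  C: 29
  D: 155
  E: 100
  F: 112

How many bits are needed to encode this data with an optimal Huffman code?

Greedily combine the two least-frequent nodes:
merge A(2) and C(29): 31
merge 31 and E(100): 131
merge B(103) and F(112): 215
merge 131 and D(155): 286
merge 215 and 286: 501
Each symbol's bit-cost is frequency × depth; summing gives 1164 bits (equivalently 31 + 131 + 215 + 286 + 501).

1164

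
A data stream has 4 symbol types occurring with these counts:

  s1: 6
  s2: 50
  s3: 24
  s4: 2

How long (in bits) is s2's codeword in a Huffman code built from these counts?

Huffman merges, smallest pair first:
combine s4(2), s1(6) → 8
combine 8, s3(24) → 32
combine 32, s2(50) → 82
s2 is merged only at the final step, so code length = 1.

1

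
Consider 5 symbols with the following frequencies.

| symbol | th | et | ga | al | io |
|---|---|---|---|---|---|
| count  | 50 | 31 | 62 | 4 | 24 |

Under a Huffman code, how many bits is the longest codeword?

Merge the two lowest-weight nodes at each step:
merge al(4) and io(24): 28
merge 28 and et(31): 59
merge th(50) and 59: 109
merge ga(62) and 109: 171
The rarest symbols sit at the bottom; the longest codeword is 4 bits.

4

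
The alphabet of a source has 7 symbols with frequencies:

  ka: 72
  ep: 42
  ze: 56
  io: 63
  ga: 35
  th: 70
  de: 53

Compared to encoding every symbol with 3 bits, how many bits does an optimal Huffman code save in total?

72

Fixed-length: 3 bits × 391 symbols = 1173 bits.
Huffman merges:
combine ga(35), ep(42) → 77
combine de(53), ze(56) → 109
combine io(63), th(70) → 133
combine ka(72), 77 → 149
combine 109, 133 → 242
combine 149, 242 → 391
Huffman total = 77 + 109 + 133 + 149 + 242 + 391 = 1101 bits.
Saving = 1173 − 1101 = 72 bits.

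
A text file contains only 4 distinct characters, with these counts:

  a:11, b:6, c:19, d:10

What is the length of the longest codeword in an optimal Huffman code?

Merge the two lowest-weight nodes at each step:
b(6) + d(10) → 16
a(11) + 16 → 27
c(19) + 27 → 46
The first pair merged (b, d) ends up deepest, at depth 3.

3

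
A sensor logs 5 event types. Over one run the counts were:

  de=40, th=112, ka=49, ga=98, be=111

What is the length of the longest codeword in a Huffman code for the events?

Merge the two lowest-weight nodes at each step:
merge de(40) and ka(49): 89
merge 89 and ga(98): 187
merge be(111) and th(112): 223
merge 187 and 223: 410
Maximum depth reached is 3.

3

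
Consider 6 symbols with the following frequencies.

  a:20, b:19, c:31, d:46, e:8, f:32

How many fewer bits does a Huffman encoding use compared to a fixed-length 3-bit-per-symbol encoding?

82

Fixed-length: 3 bits × 156 symbols = 468 bits.
Huffman merges:
merge e(8) and b(19): 27
merge a(20) and 27: 47
merge c(31) and f(32): 63
merge d(46) and 47: 93
merge 63 and 93: 156
Huffman total = 27 + 47 + 63 + 93 + 156 = 386 bits.
Saving = 468 − 386 = 82 bits.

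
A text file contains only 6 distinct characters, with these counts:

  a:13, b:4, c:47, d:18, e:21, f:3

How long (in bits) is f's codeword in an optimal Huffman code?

Huffman merges, smallest pair first:
f(3) + b(4) → 7
7 + a(13) → 20
d(18) + 20 → 38
e(21) + 38 → 59
c(47) + 59 → 106
f's leaf is at depth 5, giving a 5-bit codeword.

5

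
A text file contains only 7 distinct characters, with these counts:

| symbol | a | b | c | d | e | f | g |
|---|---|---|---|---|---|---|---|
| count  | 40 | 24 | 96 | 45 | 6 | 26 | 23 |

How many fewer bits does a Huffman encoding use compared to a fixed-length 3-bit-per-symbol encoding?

Fixed-length: 3 bits × 260 symbols = 780 bits.
Huffman merges:
combine e(6), g(23) → 29
combine b(24), f(26) → 50
combine 29, a(40) → 69
combine d(45), 50 → 95
combine 69, 95 → 164
combine c(96), 164 → 260
Huffman total = 29 + 50 + 69 + 95 + 164 + 260 = 667 bits.
Saving = 780 − 667 = 113 bits.

113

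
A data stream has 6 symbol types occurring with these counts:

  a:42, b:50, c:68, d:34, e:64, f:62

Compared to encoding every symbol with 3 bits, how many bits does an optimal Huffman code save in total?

132

Fixed-length: 3 bits × 320 symbols = 960 bits.
Huffman merges:
merge d(34) and a(42): 76
merge b(50) and f(62): 112
merge e(64) and c(68): 132
merge 76 and 112: 188
merge 132 and 188: 320
Huffman total = 76 + 112 + 132 + 188 + 320 = 828 bits.
Saving = 960 − 828 = 132 bits.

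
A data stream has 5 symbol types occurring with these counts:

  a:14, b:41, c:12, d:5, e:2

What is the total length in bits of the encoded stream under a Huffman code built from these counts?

Merge the two smallest weights repeatedly:
merge e(2) and d(5): 7
merge 7 and c(12): 19
merge a(14) and 19: 33
merge 33 and b(41): 74
The encoded length is the sum of every internal node's weight: 7 + 19 + 33 + 74 = 133 bits.

133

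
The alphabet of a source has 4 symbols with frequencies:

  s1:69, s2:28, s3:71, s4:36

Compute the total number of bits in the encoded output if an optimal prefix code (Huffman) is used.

401

Greedily combine the two least-frequent nodes:
combine s2(28), s4(36) → 64
combine 64, s1(69) → 133
combine s3(71), 133 → 204
Total encoded bits = sum of merged weights = 64 + 133 + 204 = 401.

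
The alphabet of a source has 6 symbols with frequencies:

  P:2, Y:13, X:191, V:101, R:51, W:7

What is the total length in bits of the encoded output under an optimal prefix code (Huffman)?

643

Build the Huffman tree bottom-up:
combine P(2), W(7) → 9
combine 9, Y(13) → 22
combine 22, R(51) → 73
combine 73, V(101) → 174
combine 174, X(191) → 365
Total encoded bits = sum of merged weights = 9 + 22 + 73 + 174 + 365 = 643.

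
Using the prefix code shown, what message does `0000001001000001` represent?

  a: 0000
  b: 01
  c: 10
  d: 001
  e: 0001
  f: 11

addab

Read left to right; each codeword is recognised as soon as it completes (prefix code):
  0000→a | 001→d | 001→d | 0000→a | 01→b
Decoded message: addab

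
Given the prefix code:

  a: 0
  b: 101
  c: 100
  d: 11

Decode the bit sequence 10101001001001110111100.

bacccdbdc

Read left to right; each codeword is recognised as soon as it completes (prefix code):
  101→b | 0→a | 100→c | 100→c | 100→c | 11→d | 101→b | 11→d | 100→c
Decoded message: bacccdbdc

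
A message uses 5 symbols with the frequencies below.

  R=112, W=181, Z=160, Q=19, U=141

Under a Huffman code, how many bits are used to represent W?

2

Huffman merges, smallest pair first:
combine Q(19), R(112) → 131
combine 131, U(141) → 272
combine Z(160), W(181) → 341
combine 272, 341 → 613
The subtree containing W is merged 2 times, so code length = 2.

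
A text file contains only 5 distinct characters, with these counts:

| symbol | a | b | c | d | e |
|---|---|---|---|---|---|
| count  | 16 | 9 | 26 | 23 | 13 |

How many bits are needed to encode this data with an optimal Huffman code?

196

Greedily combine the two least-frequent nodes:
combine b(9), e(13) → 22
combine a(16), 22 → 38
combine d(23), c(26) → 49
combine 38, 49 → 87
Each symbol's bit-cost is frequency × depth; summing gives 196 bits (equivalently 22 + 38 + 49 + 87).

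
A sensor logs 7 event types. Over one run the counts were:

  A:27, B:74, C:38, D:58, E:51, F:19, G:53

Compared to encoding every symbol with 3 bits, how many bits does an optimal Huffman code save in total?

Fixed-length: 3 bits × 320 symbols = 960 bits.
Huffman merges:
F(19) + A(27) → 46
C(38) + 46 → 84
E(51) + G(53) → 104
D(58) + B(74) → 132
84 + 104 → 188
132 + 188 → 320
Huffman total = 46 + 84 + 104 + 132 + 188 + 320 = 874 bits.
Saving = 960 − 874 = 86 bits.

86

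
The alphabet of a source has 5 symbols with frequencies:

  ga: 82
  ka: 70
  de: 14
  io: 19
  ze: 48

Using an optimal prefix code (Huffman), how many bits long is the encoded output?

498

Merge the two smallest weights repeatedly:
de(14) + io(19) → 33
33 + ze(48) → 81
ka(70) + 81 → 151
ga(82) + 151 → 233
Each symbol's bit-cost is frequency × depth; summing gives 498 bits (equivalently 33 + 81 + 151 + 233).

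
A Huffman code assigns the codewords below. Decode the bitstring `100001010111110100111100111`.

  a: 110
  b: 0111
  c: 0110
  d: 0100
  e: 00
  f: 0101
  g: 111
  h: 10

Read left to right; each codeword is recognised as soon as it completes (prefix code):
  10→h | 00→e | 0101→f | 0111→b | 110→a | 10→h | 0111→b | 10→h | 0111→b
Decoded message: hefbahbhb

hefbahbhb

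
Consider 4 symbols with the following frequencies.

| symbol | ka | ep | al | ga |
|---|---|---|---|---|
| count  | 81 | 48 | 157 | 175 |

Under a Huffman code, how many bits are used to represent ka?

3

Repeatedly merge the two smallest:
merge ep(48) and ka(81): 129
merge 129 and al(157): 286
merge ga(175) and 286: 461
The subtree containing ka is merged 3 times, so code length = 3.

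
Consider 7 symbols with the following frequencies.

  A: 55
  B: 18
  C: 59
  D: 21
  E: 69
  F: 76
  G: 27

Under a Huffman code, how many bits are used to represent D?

4

Build the tree from the bottom:
merge B(18) and D(21): 39
merge G(27) and 39: 66
merge A(55) and C(59): 114
merge 66 and E(69): 135
merge F(76) and 114: 190
merge 135 and 190: 325
D's leaf is at depth 4, giving a 4-bit codeword.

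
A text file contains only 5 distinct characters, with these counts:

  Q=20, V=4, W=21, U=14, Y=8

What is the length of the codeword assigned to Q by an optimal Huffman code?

Huffman merges, smallest pair first:
merge V(4) and Y(8): 12
merge 12 and U(14): 26
merge Q(20) and W(21): 41
merge 26 and 41: 67
Q's leaf is at depth 2, giving a 2-bit codeword.

2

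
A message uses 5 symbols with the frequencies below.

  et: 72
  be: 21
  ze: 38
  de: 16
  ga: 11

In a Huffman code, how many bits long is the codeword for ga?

Huffman merges, smallest pair first:
ga(11) + de(16) → 27
be(21) + 27 → 48
ze(38) + 48 → 86
et(72) + 86 → 158
ga's leaf is at depth 4, giving a 4-bit codeword.

4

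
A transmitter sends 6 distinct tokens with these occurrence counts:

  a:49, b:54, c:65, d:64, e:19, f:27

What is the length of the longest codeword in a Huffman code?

Merge the two lowest-weight nodes at each step:
e(19) + f(27) → 46
46 + a(49) → 95
b(54) + d(64) → 118
c(65) + 95 → 160
118 + 160 → 278
The rarest symbols sit at the bottom; the longest codeword is 4 bits.

4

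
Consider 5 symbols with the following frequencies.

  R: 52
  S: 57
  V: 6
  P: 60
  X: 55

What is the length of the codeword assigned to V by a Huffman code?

Repeatedly merge the two smallest:
combine V(6), R(52) → 58
combine X(55), S(57) → 112
combine 58, P(60) → 118
combine 112, 118 → 230
V sits 3 levels below the root, so its codeword is 3 bits.

3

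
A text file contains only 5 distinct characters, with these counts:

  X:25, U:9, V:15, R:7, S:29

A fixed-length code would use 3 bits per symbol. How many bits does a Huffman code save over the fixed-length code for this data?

69

Fixed-length: 3 bits × 85 symbols = 255 bits.
Huffman merges:
combine R(7), U(9) → 16
combine V(15), 16 → 31
combine X(25), S(29) → 54
combine 31, 54 → 85
Huffman total = 16 + 31 + 54 + 85 = 186 bits.
Saving = 255 − 186 = 69 bits.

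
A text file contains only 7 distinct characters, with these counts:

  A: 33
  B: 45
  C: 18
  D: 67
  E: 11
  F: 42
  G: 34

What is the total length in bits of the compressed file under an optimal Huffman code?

667

Build the Huffman tree bottom-up:
E(11) + C(18) → 29
29 + A(33) → 62
G(34) + F(42) → 76
B(45) + 62 → 107
D(67) + 76 → 143
107 + 143 → 250
Total encoded bits = sum of merged weights = 29 + 62 + 76 + 107 + 143 + 250 = 667.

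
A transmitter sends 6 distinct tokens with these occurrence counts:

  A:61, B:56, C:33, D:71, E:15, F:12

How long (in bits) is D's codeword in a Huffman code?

Repeatedly merge the two smallest:
combine F(12), E(15) → 27
combine 27, C(33) → 60
combine B(56), 60 → 116
combine A(61), D(71) → 132
combine 116, 132 → 248
D sits 2 levels below the root, so its codeword is 2 bits.

2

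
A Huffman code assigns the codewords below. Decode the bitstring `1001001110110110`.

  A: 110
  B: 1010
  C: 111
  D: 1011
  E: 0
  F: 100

Read left to right; each codeword is recognised as soon as it completes (prefix code):
  100→F | 100→F | 111→C | 0→E | 110→A | 110→A
Decoded message: FFCEAA

FFCEAA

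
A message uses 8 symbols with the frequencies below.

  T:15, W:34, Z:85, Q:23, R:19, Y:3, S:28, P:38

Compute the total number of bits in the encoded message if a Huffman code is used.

667

Merge the two smallest weights repeatedly:
merge Y(3) and T(15): 18
merge 18 and R(19): 37
merge Q(23) and S(28): 51
merge W(34) and 37: 71
merge P(38) and 51: 89
merge 71 and Z(85): 156
merge 89 and 156: 245
Each symbol's bit-cost is frequency × depth; summing gives 667 bits (equivalently 18 + 37 + 51 + 71 + 89 + 156 + 245).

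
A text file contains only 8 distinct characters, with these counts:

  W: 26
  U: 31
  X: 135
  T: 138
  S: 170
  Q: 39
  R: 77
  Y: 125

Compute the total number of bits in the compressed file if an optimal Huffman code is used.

Merge the two smallest weights repeatedly:
W(26) + U(31) → 57
Q(39) + 57 → 96
R(77) + 96 → 173
Y(125) + X(135) → 260
T(138) + S(170) → 308
173 + 260 → 433
308 + 433 → 741
Total encoded bits = sum of merged weights = 57 + 96 + 173 + 260 + 308 + 433 + 741 = 2068.

2068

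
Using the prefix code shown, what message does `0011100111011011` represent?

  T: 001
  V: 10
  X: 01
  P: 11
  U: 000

TPTPXVP

Read left to right; each codeword is recognised as soon as it completes (prefix code):
  001→T | 11→P | 001→T | 11→P | 01→X | 10→V | 11→P
Decoded message: TPTPXVP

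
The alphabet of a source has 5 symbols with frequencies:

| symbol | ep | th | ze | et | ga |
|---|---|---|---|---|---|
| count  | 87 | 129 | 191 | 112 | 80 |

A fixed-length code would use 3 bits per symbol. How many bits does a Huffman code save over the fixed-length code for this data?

432

Fixed-length: 3 bits × 599 symbols = 1797 bits.
Huffman merges:
merge ga(80) and ep(87): 167
merge et(112) and th(129): 241
merge 167 and ze(191): 358
merge 241 and 358: 599
Huffman total = 167 + 241 + 358 + 599 = 1365 bits.
Saving = 1797 − 1365 = 432 bits.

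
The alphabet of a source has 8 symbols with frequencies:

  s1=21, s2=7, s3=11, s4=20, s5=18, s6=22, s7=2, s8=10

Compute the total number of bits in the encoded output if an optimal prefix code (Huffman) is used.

318

Greedily combine the two least-frequent nodes:
s7(2) + s2(7) → 9
9 + s8(10) → 19
s3(11) + s5(18) → 29
19 + s4(20) → 39
s1(21) + s6(22) → 43
29 + 39 → 68
43 + 68 → 111
The encoded length is the sum of every internal node's weight: 9 + 19 + 29 + 39 + 43 + 68 + 111 = 318 bits.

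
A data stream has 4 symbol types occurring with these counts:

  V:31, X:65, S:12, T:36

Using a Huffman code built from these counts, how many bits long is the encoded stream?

266

Greedily combine the two least-frequent nodes:
combine S(12), V(31) → 43
combine T(36), 43 → 79
combine X(65), 79 → 144
The encoded length is the sum of every internal node's weight: 43 + 79 + 144 = 266 bits.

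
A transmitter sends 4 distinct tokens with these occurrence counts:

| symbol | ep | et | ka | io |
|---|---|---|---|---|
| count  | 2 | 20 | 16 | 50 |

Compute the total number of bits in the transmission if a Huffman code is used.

144

Merge the two smallest weights repeatedly:
merge ep(2) and ka(16): 18
merge 18 and et(20): 38
merge 38 and io(50): 88
Each symbol's bit-cost is frequency × depth; summing gives 144 bits (equivalently 18 + 38 + 88).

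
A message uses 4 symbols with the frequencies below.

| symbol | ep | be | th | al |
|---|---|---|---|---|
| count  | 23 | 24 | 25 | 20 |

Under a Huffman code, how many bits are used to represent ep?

2

Build the tree from the bottom:
al(20) + ep(23) → 43
be(24) + th(25) → 49
43 + 49 → 92
ep's leaf is at depth 2, giving a 2-bit codeword.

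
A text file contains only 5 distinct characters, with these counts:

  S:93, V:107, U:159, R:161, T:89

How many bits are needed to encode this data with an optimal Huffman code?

Build the Huffman tree bottom-up:
combine T(89), S(93) → 182
combine V(107), U(159) → 266
combine R(161), 182 → 343
combine 266, 343 → 609
Each symbol's bit-cost is frequency × depth; summing gives 1400 bits (equivalently 182 + 266 + 343 + 609).

1400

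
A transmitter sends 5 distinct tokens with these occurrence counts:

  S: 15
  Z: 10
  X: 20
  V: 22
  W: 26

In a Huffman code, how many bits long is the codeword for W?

2

Repeatedly merge the two smallest:
Z(10) + S(15) → 25
X(20) + V(22) → 42
25 + W(26) → 51
42 + 51 → 93
W sits 2 levels below the root, so its codeword is 2 bits.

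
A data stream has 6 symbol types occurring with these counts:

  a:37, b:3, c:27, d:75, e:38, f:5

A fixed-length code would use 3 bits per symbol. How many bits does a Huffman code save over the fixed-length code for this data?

145

Fixed-length: 3 bits × 185 symbols = 555 bits.
Huffman merges:
combine b(3), f(5) → 8
combine 8, c(27) → 35
combine 35, a(37) → 72
combine e(38), 72 → 110
combine d(75), 110 → 185
Huffman total = 8 + 35 + 72 + 110 + 185 = 410 bits.
Saving = 555 − 410 = 145 bits.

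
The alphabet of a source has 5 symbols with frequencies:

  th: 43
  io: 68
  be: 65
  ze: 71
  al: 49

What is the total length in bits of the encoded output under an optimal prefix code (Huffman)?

Merge the two smallest weights repeatedly:
th(43) + al(49) → 92
be(65) + io(68) → 133
ze(71) + 92 → 163
133 + 163 → 296
Total encoded bits = sum of merged weights = 92 + 133 + 163 + 296 = 684.

684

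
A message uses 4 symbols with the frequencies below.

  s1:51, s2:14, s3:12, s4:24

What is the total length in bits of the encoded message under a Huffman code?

177

Greedily combine the two least-frequent nodes:
merge s3(12) and s2(14): 26
merge s4(24) and 26: 50
merge 50 and s1(51): 101
Each symbol's bit-cost is frequency × depth; summing gives 177 bits (equivalently 26 + 50 + 101).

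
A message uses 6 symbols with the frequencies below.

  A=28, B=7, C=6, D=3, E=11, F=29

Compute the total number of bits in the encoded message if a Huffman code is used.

191

Merge the two smallest weights repeatedly:
combine D(3), C(6) → 9
combine B(7), 9 → 16
combine E(11), 16 → 27
combine 27, A(28) → 55
combine F(29), 55 → 84
The encoded length is the sum of every internal node's weight: 9 + 16 + 27 + 55 + 84 = 191 bits.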